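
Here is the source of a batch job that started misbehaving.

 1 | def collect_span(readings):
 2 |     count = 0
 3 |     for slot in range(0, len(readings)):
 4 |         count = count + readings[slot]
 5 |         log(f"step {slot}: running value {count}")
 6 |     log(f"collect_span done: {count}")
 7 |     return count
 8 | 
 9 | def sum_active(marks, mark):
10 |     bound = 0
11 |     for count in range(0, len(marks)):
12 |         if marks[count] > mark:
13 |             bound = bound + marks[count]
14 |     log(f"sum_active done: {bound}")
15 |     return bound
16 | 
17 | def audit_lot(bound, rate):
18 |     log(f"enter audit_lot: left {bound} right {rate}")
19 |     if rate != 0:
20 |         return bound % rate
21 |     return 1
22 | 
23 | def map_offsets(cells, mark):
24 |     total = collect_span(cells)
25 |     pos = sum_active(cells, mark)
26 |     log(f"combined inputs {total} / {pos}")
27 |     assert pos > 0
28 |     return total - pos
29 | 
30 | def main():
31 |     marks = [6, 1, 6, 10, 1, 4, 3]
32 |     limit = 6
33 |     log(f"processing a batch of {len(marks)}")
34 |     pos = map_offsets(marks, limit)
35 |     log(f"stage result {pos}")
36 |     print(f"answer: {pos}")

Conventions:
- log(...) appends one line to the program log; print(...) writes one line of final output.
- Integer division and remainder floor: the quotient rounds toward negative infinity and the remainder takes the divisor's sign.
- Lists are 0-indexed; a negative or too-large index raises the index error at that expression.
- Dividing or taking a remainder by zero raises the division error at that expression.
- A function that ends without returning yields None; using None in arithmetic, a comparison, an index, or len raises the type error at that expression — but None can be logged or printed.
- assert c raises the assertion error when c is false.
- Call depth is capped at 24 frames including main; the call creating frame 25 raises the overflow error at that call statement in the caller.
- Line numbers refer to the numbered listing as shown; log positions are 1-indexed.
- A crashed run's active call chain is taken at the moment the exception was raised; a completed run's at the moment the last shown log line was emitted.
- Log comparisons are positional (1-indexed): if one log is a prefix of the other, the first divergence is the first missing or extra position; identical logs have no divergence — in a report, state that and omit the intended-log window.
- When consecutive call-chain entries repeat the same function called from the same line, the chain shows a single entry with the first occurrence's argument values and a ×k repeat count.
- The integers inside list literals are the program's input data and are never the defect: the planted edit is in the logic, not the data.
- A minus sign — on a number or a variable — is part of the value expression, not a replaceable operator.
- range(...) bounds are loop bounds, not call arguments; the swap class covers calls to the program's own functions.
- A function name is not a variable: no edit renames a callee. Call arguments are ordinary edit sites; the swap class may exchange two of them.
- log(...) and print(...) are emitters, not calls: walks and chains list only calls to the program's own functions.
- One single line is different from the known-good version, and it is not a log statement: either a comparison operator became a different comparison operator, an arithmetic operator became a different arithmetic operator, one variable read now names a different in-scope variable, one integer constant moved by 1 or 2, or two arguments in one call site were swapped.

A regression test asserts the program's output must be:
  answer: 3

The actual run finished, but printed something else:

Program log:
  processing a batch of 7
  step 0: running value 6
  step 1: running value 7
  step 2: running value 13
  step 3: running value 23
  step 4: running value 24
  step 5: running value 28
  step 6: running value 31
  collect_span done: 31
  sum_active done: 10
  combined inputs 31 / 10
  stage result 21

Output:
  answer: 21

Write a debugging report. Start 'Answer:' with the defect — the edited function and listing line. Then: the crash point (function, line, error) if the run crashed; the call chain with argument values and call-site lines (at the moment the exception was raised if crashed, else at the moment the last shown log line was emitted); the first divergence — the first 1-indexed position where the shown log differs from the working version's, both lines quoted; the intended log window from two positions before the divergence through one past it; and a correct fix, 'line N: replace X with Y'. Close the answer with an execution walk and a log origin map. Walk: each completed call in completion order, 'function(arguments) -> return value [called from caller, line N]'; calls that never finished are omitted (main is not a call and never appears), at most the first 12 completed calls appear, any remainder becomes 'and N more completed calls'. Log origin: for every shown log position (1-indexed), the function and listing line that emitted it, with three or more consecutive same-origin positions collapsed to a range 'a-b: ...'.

Answer: the defect is in map_offsets at line 28.
Core observation: Log line 12 is where behavior first shows: 'stage result 21' appears instead of 'stage result 3'.
Call chain: main.
First divergence: position 12 — the shown line 'stage result 21' should read 'stage result 3'.
Intended log window:
  10: sum_active done: 10
  11: combined inputs 31 / 10
  12: stage result 3
Execution walk:
  collect_span([6, 1, 6, 10, 1, 4, 3]) -> 31  [called from map_offsets, line 24]
  sum_active([6, 1, 6, 10, 1, 4, 3], 6) -> 10  [called from map_offsets, line 25]
  map_offsets([6, 1, 6, 10, 1, 4, 3], 6) -> 21  [called from main, line 34]
Log origins:
  1: emitted by main (line 33)
  2-8: emitted by collect_span (line 5)
  9: emitted by collect_span (line 6)
  10: emitted by sum_active (line 14)
  11: emitted by map_offsets (line 26)
  12: emitted by main (line 35)
A correct fix: line 28: replace `-` with `//`.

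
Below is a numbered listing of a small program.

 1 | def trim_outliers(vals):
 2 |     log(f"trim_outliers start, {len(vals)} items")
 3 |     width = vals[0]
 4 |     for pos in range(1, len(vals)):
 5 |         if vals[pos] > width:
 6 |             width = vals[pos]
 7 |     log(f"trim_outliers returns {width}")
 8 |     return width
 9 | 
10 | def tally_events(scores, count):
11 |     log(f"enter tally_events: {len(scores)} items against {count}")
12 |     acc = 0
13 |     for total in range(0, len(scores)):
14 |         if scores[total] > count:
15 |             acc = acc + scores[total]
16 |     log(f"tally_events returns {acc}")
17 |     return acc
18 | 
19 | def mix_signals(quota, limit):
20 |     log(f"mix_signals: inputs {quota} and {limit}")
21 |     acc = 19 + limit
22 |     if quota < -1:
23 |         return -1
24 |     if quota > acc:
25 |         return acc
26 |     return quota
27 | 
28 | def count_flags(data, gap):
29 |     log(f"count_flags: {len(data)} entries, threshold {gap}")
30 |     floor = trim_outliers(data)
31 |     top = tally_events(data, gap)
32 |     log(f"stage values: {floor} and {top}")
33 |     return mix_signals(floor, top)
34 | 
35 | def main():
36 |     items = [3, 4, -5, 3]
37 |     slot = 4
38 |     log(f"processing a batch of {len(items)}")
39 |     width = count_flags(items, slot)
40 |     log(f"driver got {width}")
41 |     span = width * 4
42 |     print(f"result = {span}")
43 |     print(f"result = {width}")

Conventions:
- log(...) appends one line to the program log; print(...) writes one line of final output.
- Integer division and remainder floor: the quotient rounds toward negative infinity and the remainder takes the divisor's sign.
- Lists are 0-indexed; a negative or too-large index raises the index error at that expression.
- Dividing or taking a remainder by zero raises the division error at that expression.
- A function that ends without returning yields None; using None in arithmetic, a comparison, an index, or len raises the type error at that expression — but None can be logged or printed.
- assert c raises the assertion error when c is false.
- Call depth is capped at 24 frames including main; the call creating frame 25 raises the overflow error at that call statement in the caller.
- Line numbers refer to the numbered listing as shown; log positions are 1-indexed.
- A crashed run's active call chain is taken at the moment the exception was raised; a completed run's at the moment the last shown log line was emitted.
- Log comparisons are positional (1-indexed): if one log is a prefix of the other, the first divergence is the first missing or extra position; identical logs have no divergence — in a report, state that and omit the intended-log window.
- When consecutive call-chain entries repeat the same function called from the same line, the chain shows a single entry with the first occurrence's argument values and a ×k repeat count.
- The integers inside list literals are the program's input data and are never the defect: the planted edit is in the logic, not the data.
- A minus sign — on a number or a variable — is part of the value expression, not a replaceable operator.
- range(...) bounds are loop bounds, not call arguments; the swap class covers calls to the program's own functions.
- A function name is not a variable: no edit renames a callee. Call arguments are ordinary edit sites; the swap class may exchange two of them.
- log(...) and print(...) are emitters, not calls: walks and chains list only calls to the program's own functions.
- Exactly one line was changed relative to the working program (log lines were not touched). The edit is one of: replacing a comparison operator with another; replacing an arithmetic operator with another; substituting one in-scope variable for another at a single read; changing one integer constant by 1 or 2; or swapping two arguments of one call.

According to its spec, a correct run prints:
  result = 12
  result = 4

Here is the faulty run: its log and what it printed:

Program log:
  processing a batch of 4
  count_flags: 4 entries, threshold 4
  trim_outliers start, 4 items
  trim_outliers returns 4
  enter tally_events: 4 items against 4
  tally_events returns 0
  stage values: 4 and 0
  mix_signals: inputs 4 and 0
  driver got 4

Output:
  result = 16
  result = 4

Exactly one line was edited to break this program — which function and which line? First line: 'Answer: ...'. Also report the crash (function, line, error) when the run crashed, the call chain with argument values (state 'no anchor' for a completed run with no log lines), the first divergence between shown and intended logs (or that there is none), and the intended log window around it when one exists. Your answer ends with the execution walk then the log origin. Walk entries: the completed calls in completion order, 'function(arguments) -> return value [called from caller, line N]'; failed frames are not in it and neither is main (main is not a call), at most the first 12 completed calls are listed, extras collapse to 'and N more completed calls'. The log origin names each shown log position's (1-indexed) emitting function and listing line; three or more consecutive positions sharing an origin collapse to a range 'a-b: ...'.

Answer: the defect is in main at line 41.
The tell: No log line changed; the fault shows up purely in the output.
Call chain: main.
First divergence: none; the two logs match at every position.
Execution walk:
  trim_outliers([3, 4, -5, 3]) -> 4  [called from count_flags, line 30]
  tally_events([3, 4, -5, 3], 4) -> 0  [called from count_flags, line 31]
  mix_signals(4, 0) -> 4  [called from count_flags, line 33]
  count_flags([3, 4, -5, 3], 4) -> 4  [called from main, line 39]
Log origins:
  1: emitted by main (line 38)
  2: emitted by count_flags (line 29)
  3: emitted by trim_outliers (line 2)
  4: emitted by trim_outliers (line 7)
  5: emitted by tally_events (line 11)
  6: emitted by tally_events (line 16)
  7: emitted by count_flags (line 32)
  8: emitted by mix_signals (line 20)
  9: emitted by main (line 40)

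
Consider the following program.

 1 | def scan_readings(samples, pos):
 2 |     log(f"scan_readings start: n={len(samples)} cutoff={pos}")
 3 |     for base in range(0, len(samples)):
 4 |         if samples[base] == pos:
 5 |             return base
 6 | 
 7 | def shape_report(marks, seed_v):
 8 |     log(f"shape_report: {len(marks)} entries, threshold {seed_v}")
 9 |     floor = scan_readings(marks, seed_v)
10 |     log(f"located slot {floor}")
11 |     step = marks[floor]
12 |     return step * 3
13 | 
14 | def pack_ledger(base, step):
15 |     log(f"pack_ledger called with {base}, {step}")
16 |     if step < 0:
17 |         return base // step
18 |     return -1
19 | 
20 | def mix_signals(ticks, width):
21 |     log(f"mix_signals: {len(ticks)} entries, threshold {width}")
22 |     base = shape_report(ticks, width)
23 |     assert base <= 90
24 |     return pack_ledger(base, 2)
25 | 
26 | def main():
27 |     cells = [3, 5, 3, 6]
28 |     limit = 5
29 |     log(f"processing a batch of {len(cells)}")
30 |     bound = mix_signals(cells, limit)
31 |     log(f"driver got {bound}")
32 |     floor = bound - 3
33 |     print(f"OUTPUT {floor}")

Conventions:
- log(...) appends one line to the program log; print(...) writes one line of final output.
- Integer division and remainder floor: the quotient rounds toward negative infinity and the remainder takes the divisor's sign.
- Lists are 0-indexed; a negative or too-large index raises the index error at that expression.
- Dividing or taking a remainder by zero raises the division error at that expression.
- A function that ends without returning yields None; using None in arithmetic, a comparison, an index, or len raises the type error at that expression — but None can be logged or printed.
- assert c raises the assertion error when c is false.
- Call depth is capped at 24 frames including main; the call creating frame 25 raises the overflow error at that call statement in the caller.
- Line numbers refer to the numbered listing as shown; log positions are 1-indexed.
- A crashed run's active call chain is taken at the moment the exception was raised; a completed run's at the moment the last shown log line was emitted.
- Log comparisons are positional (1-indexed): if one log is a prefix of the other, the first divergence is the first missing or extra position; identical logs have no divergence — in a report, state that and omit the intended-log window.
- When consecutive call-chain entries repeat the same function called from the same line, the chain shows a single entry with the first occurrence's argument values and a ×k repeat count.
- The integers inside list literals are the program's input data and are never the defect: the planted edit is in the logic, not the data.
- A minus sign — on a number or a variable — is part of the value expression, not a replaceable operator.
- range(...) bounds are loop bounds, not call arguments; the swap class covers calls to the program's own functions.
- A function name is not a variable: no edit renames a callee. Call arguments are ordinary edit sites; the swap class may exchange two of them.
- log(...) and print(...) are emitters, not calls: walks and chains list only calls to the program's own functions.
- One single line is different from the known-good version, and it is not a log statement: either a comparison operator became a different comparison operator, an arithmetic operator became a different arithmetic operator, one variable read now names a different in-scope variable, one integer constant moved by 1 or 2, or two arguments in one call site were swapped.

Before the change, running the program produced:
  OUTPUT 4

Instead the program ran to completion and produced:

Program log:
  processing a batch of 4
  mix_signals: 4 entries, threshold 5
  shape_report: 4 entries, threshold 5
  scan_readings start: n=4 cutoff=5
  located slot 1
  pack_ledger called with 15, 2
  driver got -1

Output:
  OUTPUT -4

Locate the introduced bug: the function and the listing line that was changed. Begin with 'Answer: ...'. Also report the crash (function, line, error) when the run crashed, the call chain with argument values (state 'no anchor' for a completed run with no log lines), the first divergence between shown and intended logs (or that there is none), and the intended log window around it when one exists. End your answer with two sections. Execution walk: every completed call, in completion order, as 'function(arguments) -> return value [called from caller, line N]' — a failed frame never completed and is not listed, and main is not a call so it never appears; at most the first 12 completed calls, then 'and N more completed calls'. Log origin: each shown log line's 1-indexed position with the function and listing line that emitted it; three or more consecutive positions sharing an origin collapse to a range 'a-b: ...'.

Answer: the defect is in pack_ledger at line 16.
Key fact: Log line 7 is where behavior first shows: 'driver got -1' appears instead of 'driver got 7'.
Call chain: main.
First divergence: at position 7 the run shows 'driver got -1' where the working version logs 'driver got 7'.
Intended log window:
  5: located slot 1
  6: pack_ledger called with 15, 2
  7: driver got 7
Execution walk:
  scan_readings([3, 5, 3, 6], 5) -> 1  [called from shape_report, line 9]
  shape_report([3, 5, 3, 6], 5) -> 15  [called from mix_signals, line 22]
  pack_ledger(15, 2) -> -1  [called from mix_signals, line 24]
  mix_signals([3, 5, 3, 6], 5) -> -1  [called from main, line 30]
Origin of each log line:
  1: logged in main at line 29
  2: logged in mix_signals at line 21
  3: logged in shape_report at line 8
  4: logged in scan_readings at line 2
  5: logged in shape_report at line 10
  6: logged in pack_ledger at line 15
  7: logged in main at line 31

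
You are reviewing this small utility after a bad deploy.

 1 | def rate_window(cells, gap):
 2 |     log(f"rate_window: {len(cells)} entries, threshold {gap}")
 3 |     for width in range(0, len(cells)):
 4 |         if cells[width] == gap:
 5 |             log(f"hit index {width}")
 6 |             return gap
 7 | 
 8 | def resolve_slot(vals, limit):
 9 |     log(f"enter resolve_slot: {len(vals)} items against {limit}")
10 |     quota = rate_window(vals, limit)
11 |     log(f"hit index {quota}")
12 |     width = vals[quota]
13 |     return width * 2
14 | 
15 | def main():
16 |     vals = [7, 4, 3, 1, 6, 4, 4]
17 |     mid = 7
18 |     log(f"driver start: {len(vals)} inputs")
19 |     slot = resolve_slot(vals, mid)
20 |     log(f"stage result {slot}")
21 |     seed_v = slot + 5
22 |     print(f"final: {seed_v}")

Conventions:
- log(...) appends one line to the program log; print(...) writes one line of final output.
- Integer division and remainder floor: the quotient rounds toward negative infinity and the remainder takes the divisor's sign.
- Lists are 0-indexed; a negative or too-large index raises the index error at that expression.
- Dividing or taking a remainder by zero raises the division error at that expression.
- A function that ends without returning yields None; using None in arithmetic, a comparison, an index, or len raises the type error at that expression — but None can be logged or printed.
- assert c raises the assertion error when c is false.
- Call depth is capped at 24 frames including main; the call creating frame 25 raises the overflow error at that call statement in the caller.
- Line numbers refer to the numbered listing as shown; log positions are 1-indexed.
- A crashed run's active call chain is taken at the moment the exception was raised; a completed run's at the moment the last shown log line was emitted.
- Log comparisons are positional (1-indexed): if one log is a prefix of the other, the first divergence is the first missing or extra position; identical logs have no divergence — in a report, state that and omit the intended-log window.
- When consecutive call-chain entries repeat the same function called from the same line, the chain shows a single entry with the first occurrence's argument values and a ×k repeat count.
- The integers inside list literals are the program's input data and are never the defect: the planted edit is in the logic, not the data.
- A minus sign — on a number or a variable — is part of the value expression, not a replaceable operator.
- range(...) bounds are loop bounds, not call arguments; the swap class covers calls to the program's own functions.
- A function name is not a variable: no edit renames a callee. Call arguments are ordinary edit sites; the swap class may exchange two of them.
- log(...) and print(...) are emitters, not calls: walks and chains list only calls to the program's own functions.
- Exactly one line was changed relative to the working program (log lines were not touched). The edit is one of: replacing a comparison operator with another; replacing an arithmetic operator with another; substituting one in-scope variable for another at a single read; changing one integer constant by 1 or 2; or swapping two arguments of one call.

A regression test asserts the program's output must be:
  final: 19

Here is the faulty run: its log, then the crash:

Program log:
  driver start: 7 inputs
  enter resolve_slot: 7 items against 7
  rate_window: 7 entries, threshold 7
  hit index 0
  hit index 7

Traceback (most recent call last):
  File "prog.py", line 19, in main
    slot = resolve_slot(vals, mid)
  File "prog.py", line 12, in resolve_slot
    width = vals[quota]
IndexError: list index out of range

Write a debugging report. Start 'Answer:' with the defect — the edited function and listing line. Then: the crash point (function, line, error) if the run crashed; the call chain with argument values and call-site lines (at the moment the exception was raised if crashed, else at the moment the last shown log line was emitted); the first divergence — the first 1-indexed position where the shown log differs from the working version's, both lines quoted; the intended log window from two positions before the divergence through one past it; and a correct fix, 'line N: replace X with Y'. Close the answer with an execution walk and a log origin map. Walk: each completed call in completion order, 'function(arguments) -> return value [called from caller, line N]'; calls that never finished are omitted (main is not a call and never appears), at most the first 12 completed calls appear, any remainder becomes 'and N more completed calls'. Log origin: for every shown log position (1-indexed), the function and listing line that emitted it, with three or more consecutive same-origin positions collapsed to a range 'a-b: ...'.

Answer: the defect is in rate_window at line 6.
Key fact: Log line 5 is where behavior first shows: 'hit index 7' appears instead of 'hit index 0'.
Crash: resolve_slot, line 12, IndexError.
Call chain: main -> resolve_slot([7, 4, 3, 1, 6, 4, 4], 7) (called at line 19).
First divergence: at position 5 the run shows 'hit index 7' where the working version logs 'hit index 0'.
Intended log window:
  3: rate_window: 7 entries, threshold 7
  4: hit index 0
  5: hit index 0
  6: stage result 14
Execution walk:
  rate_window([7, 4, 3, 1, 6, 4, 4], 7) -> 7  [called from resolve_slot, line 10]
Origin of each log line:
  1: from main, line 18
  2: from resolve_slot, line 9
  3: from rate_window, line 2
  4: from rate_window, line 5
  5: from resolve_slot, line 11
A correct fix: line 6: replace `gap` with `width`.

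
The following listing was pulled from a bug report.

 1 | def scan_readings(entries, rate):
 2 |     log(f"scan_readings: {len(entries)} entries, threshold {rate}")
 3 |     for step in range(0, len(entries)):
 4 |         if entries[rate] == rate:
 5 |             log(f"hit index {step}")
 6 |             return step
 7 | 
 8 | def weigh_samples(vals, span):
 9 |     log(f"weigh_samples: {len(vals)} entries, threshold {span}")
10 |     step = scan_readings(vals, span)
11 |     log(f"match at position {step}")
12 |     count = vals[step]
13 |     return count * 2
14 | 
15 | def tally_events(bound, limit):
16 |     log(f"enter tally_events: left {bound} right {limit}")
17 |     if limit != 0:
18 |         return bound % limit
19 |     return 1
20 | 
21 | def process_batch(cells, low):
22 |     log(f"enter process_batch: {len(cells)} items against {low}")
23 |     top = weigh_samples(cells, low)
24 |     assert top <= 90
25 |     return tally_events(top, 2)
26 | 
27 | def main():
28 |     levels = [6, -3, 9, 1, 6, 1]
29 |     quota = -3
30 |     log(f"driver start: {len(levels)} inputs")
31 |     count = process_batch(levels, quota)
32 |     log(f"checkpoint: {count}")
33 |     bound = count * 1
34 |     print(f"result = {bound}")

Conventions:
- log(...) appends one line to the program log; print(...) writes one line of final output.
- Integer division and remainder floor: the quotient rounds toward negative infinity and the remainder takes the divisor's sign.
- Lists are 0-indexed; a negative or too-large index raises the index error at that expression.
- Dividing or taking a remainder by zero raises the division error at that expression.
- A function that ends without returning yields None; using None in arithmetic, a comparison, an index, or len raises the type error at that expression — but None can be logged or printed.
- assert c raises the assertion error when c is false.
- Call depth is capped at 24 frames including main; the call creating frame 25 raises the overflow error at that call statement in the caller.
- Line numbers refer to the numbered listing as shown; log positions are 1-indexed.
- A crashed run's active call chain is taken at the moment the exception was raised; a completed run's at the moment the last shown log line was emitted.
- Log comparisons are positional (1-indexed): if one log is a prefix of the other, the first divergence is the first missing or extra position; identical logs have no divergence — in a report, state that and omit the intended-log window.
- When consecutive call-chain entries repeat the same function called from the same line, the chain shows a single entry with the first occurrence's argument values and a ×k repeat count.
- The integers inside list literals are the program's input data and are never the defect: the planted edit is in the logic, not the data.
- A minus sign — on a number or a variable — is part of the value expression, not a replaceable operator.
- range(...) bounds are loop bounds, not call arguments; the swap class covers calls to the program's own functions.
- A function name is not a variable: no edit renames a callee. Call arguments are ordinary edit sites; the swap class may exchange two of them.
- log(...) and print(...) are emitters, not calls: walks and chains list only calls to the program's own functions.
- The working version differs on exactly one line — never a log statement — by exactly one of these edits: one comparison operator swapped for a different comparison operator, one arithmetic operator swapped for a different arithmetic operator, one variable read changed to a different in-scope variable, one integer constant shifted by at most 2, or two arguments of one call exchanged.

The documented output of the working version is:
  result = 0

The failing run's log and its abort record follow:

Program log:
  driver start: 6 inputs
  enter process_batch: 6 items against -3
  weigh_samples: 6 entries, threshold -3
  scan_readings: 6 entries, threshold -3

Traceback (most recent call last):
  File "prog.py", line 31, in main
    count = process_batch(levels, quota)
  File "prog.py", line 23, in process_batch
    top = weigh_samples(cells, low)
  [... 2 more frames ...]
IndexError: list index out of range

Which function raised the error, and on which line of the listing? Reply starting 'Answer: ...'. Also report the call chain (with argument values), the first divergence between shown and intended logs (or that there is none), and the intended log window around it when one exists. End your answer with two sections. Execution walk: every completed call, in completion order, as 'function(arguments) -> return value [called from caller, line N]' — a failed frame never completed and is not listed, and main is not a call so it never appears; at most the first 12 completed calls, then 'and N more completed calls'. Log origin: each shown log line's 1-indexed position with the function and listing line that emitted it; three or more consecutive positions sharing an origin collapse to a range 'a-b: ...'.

Answer: the error was raised in scan_readings, line 4.
The tell: A complete run would log 'hit index 1' next, but this one stopped at 4 lines.
Call chain: main -> process_batch([6, -3, 9, 1, 6, 1], -3) (called at line 31) -> weigh_samples([6, -3, 9, 1, 6, 1], -3) (called at line 23) -> scan_readings([6, -3, 9, 1, 6, 1], -3) (called at line 10).
First divergence: position 5 — after 4 matching lines the faulty run goes silent; intended next line 'hit index 1'.
Intended log window:
  3: weigh_samples: 6 entries, threshold -3
  4: scan_readings: 6 entries, threshold -3
  5: hit index 1
  6: match at position 1
Execution walk:
  (no call completed)
Origin of each log line:
  1 — main, line 30
  2 — process_batch, line 22
  3 — weigh_samples, line 9
  4 — scan_readings, line 2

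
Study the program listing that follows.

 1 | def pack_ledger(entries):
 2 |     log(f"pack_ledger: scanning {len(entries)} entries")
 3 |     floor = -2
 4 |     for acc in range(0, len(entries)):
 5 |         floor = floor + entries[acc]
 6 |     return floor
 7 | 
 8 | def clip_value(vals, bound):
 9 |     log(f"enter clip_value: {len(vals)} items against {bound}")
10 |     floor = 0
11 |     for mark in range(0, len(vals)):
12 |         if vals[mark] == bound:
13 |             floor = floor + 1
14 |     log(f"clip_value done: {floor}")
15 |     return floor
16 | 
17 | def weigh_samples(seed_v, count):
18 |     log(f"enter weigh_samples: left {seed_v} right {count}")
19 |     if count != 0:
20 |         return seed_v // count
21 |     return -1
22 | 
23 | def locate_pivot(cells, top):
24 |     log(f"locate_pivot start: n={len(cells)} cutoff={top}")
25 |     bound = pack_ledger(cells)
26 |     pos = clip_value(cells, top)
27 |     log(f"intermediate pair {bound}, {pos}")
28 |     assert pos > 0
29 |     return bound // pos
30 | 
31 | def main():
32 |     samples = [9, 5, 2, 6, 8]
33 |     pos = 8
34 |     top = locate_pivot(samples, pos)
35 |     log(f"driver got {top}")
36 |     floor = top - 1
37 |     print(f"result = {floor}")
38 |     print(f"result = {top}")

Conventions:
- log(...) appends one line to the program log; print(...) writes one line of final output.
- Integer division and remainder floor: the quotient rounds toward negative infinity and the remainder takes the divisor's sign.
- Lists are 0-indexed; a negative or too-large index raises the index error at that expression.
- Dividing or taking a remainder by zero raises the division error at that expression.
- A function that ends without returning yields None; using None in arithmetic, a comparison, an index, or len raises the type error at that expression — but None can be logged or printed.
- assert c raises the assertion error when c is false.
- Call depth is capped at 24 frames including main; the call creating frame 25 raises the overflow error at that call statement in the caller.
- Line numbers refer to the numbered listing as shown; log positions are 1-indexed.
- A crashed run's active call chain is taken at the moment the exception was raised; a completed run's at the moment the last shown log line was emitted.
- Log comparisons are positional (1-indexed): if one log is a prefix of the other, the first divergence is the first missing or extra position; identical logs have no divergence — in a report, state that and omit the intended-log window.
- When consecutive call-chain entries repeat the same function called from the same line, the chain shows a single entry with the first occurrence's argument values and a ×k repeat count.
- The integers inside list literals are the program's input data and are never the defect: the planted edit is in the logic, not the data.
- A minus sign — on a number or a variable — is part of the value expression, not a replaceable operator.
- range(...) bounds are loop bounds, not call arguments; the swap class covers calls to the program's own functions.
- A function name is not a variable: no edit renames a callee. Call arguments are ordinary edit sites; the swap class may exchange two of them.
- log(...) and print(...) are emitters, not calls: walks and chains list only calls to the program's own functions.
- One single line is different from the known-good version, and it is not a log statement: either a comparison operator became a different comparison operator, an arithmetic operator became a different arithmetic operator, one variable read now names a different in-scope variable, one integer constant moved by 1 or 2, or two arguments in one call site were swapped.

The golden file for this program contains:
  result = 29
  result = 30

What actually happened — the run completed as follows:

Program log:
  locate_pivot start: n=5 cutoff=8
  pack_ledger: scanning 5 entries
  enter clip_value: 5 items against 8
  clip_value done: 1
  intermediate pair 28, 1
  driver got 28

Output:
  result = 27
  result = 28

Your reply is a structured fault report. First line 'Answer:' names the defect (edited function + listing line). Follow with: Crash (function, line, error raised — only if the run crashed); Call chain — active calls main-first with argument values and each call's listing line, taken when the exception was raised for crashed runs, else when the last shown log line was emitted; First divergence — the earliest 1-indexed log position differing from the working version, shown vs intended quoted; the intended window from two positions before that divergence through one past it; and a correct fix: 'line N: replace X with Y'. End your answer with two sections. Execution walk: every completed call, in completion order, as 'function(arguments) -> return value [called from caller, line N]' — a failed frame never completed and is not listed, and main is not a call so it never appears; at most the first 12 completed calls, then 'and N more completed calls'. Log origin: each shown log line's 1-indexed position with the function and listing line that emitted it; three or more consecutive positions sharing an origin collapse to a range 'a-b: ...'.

Answer: the defect is in pack_ledger at line 3.
Core observation: The earliest visible damage is log position 5 — 'intermediate pair 28, 1' rather than the intended 'intermediate pair 30, 1'.
Call chain: main.
First divergence: position 5; shown 'intermediate pair 28, 1' vs intended 'intermediate pair 30, 1'.
Intended log window:
  3: enter clip_value: 5 items against 8
  4: clip_value done: 1
  5: intermediate pair 30, 1
  6: driver got 30
Execution walk:
  pack_ledger([9, 5, 2, 6, 8]) -> 28  [called from locate_pivot, line 25]
  clip_value([9, 5, 2, 6, 8], 8) -> 1  [called from locate_pivot, line 26]
  locate_pivot([9, 5, 2, 6, 8], 8) -> 28  [called from main, line 34]
Log origins:
  1: emitted by locate_pivot (line 24)
  2: emitted by pack_ledger (line 2)
  3: emitted by clip_value (line 9)
  4: emitted by clip_value (line 14)
  5: emitted by locate_pivot (line 27)
  6: emitted by main (line 35)
A correct fix: line 3: replace `-2` with `0`.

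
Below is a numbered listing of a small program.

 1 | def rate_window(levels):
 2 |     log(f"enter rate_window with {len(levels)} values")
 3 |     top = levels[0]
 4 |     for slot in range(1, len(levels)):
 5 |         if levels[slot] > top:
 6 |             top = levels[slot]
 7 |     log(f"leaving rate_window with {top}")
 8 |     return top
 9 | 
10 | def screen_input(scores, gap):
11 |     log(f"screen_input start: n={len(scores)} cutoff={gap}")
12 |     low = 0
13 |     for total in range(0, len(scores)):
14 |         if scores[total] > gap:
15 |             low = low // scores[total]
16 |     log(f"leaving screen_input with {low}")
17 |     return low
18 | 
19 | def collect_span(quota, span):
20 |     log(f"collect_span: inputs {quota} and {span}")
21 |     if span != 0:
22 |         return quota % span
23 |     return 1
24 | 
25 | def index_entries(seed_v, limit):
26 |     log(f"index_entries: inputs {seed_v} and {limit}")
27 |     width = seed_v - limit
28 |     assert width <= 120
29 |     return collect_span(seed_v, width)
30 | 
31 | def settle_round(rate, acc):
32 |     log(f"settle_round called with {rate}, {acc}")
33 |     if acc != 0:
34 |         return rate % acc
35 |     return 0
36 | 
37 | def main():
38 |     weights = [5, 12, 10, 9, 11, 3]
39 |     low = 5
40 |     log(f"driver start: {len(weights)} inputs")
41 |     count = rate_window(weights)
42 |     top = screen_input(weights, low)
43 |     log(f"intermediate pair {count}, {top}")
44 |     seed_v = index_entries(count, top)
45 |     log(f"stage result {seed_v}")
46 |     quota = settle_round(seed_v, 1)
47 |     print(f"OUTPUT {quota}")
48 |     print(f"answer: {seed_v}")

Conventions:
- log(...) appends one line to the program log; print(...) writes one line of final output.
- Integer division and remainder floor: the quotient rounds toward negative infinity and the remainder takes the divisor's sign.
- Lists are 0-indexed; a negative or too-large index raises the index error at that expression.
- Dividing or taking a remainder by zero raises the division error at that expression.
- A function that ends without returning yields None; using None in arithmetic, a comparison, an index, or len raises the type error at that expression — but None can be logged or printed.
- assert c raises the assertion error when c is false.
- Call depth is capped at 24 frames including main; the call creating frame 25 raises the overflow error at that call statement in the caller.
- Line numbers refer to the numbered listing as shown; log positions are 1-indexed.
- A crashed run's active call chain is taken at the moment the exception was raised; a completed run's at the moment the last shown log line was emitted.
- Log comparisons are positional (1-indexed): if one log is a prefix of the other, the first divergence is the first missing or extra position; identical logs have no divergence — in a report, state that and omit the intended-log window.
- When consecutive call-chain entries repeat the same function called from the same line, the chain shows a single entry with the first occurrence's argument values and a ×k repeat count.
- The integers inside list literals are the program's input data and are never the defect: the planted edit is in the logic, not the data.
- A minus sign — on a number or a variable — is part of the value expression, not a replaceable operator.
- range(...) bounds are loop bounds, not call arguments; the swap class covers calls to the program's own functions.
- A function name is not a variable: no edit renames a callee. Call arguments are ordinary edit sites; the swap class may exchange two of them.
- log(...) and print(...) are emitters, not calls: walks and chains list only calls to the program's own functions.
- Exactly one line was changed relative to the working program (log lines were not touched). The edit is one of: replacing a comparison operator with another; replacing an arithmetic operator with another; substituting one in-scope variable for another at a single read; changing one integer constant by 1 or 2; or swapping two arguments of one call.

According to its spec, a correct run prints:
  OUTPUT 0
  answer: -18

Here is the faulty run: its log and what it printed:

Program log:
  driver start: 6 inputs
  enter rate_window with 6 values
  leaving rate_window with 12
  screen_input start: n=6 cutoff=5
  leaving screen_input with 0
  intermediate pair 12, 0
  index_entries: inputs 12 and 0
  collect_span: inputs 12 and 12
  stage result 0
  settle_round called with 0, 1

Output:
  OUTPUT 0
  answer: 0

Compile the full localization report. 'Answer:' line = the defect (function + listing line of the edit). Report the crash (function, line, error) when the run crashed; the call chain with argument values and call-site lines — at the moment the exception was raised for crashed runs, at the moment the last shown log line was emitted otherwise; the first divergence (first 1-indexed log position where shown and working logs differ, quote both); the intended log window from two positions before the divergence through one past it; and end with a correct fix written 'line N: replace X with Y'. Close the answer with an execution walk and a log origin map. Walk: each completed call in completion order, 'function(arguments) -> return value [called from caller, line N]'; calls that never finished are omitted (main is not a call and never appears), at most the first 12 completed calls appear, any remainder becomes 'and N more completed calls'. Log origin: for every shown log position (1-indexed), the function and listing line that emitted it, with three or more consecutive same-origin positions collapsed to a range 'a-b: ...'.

Answer: the defect is in screen_input at line 15.
The tell: Log line 5 is where behavior first shows: 'leaving screen_input with 0' appears instead of 'leaving screen_input with 42'.
Call chain: main -> settle_round(0, 1) (called at line 46).
First divergence: position 5 — shown 'leaving screen_input with 0', intended 'leaving screen_input with 42'.
Intended log window:
  3: leaving rate_window with 12
  4: screen_input start: n=6 cutoff=5
  5: leaving screen_input with 42
  6: intermediate pair 12, 42
Execution walk:
  rate_window([5, 12, 10, 9, 11, 3]) -> 12  [called from main, line 41]
  screen_input([5, 12, 10, 9, 11, 3], 5) -> 0  [called from main, line 42]
  collect_span(12, 12) -> 0  [called from index_entries, line 29]
  index_entries(12, 0) -> 0  [called from main, line 44]
  settle_round(0, 1) -> 0  [called from main, line 46]
Log line origins:
  1: from main, line 40
  2: from rate_window, line 2
  3: from rate_window, line 7
  4: from screen_input, line 11
  5: from screen_input, line 16
  6: from main, line 43
  7: from index_entries, line 26
  8: from collect_span, line 20
  9: from main, line 45
  10: from settle_round, line 32
A correct fix: line 15: replace `//` with `+`.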